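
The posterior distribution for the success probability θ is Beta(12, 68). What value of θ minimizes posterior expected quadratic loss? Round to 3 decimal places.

0.150

Mode = (12−1)/(12+68−2) = 11/78 = 0.141.
Mean = 12/(12+68) = 12/80 = 0.150.
Quadratic loss ⇒ the optimal estimator is the posterior mean.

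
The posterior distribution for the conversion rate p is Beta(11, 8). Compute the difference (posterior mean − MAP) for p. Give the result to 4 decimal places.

-0.0093

Mode = (11−1)/(11+8−2) = 10/17 = 0.5882.
Mean = 11/(11+8) = 11/19 = 0.5789.
Difference = 0.5789 − 0.5882 = -0.0093.
Left-skewed posterior ⇒ mean < mode.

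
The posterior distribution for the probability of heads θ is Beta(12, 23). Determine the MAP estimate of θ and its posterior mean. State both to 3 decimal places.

θ_MAP = 0.333, E[θ|data] = 0.343

Mode = (12−1)/(12+23−2) = 11/33 = 0.333.
Mean = 12/(12+23) = 12/35 = 0.343.
The mean is pulled above the mode by the posterior's right skew.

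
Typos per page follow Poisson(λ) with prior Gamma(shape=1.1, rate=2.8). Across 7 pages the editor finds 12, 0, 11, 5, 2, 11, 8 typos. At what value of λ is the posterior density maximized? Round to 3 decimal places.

Σ counts = 49. Posterior: Gamma(shape = 1.1+49 = 50.1, rate = 2.8+7 = 9.8).
Mode = (α−1)/β = 49.1/9.8 = 5.010.
Mean = α/β = 50.1/9.8 = 5.112.
This is the posterior mode — the MAP estimate.

5.010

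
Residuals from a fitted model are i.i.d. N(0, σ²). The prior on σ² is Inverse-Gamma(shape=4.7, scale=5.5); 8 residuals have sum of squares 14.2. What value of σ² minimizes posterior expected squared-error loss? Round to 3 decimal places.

1.636

Posterior: Inverse-Gamma(shape = 4.7+8/2 = 8.7, scale = 5.5+14.2/2 = 12.6).
Mode = β/(α+1) = 12.6/9.7 = 1.299.
Mean = β/(α−1) = 12.6/7.7 = 1.636.
Squared-error loss ⇒ the optimal estimator is the posterior mean.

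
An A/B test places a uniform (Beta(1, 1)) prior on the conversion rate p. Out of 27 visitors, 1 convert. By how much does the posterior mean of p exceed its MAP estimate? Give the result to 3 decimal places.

0.032

Posterior: Beta(1+1, 1+26) = Beta(2, 27).
Mode = (2−1)/(2+27−2) = 1/27 = 0.037.
Mean = 2/(2+27) = 2/29 = 0.069.
Difference = 0.069 − 0.037 = 0.032.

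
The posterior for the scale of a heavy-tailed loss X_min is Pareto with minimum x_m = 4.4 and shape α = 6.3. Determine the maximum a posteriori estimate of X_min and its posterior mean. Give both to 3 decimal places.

The Pareto density is strictly decreasing on [x_m, ∞), so the mode is x_m = 4.400.
Mean = α·x_m/(α−1) = 6.3·4.4/5.3 = 5.230.

MAP: 4.400. Posterior mean: 5.230.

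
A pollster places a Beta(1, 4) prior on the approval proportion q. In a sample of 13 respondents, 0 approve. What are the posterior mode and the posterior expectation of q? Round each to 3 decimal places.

MAP = 0.000; posterior mean = 0.056

Posterior: Beta(1+0, 4+13) = Beta(1, 17).
Since α = 1 ≤ 1 and β > 1, the Beta density is monotone decreasing on [0,1]; the mode is at 0.
Mean = 1/(1+17) = 0.056.
The posterior is right-skewed, so the mean exceeds the mode.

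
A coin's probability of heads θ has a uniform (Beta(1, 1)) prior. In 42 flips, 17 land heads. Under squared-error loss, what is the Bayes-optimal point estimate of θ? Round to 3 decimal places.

0.409

Posterior: Beta(1+17, 1+25) = Beta(18, 26).
Mode = (18−1)/(18+26−2) = 17/42 = 0.405.
With a flat prior the MAP equals the MLE, 17/42.
Mean = 18/(18+26) = 18/44 = 0.409.
Squared-error loss ⇒ the optimal estimator is the posterior mean.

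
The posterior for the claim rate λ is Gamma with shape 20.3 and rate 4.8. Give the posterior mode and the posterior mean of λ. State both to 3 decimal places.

posterior mode = 4.021, posterior mean = 4.229

Mode = (α−1)/β = 19.3/4.8 = 4.021.
Mean = α/β = 20.3/4.8 = 4.229.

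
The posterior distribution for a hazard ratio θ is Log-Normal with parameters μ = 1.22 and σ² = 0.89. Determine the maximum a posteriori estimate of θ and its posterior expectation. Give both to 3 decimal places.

Mode = exp(μ − σ²) = exp(0.33) = 1.391.
Mean = exp(μ + σ²/2) = exp(1.665) = 5.286.

maximum a posteriori estimate = 1.391, posterior expectation = 5.286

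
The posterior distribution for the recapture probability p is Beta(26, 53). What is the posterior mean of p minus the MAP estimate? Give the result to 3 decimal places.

0.004

Mode = (26−1)/(26+53−2) = 25/77 = 0.325.
Mean = 26/(26+53) = 26/79 = 0.329.
Difference = 0.329 − 0.325 = 0.004.
The posterior is right-skewed, so the mean exceeds the mode.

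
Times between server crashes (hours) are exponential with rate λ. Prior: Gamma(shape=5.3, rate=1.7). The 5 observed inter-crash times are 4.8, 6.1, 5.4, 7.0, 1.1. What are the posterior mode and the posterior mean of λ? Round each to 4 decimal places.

λ_MAP = 0.3563, E[λ|data] = 0.3946

Σ times = 24.4. Posterior: Gamma(shape = 5.3+5 = 10.3, rate = 1.7+24.4 = 26.1).
Mode = (α−1)/β = 9.3/26.1 = 0.3563.
Mean = α/β = 10.3/26.1 = 0.3946.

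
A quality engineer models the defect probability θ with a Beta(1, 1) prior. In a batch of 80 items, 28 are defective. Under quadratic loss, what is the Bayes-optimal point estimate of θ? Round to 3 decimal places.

0.354

Posterior: Beta(1+28, 1+52) = Beta(29, 53).
Mode = (29−1)/(29+53−2) = 28/80 = 0.350.
Mean = 29/(29+53) = 29/82 = 0.354.
Quadratic loss ⇒ the optimal estimator is the posterior mean.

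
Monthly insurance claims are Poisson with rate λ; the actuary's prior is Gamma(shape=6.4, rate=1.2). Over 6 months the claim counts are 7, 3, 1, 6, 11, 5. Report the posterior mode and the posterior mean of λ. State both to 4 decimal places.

Σ counts = 33. Posterior: Gamma(shape = 6.4+33 = 39.4, rate = 1.2+6 = 7.2).
Mode = (α−1)/β = 38.4/7.2 = 5.3333.
Mean = α/β = 39.4/7.2 = 5.4722.
Right-skewed posterior ⇒ mode < mean.

posterior mode = 5.3333, posterior mean = 5.4722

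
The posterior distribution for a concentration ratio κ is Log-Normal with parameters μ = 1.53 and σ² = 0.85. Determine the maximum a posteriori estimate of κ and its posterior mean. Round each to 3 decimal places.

Mode = exp(μ − σ²) = exp(0.68) = 1.974.
Mean = exp(μ + σ²/2) = exp(1.955) = 7.064.

MAP: 1.974. Posterior mean: 7.064.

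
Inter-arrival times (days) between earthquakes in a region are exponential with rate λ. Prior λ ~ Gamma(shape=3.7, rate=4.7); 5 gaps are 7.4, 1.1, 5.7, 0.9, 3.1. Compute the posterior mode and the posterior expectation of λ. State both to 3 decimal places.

Σ times = 18.2. Posterior: Gamma(shape = 3.7+5 = 8.7, rate = 4.7+18.2 = 22.9).
Mode = (α−1)/β = 7.7/22.9 = 0.336.
Mean = α/β = 8.7/22.9 = 0.380.
Right-skewed posterior ⇒ mode < mean.

MAP = 0.336, posterior mean = 0.380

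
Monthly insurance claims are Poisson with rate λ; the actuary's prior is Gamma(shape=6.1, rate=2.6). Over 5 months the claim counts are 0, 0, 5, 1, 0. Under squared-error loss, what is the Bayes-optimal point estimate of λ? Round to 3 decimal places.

1.592

Σ counts = 6. Posterior: Gamma(shape = 6.1+6 = 12.1, rate = 2.6+5 = 7.6).
Mode = (α−1)/β = 11.1/7.6 = 1.461.
Mean = α/β = 12.1/7.6 = 1.592.
Squared-error loss ⇒ the optimal estimator is the posterior mean.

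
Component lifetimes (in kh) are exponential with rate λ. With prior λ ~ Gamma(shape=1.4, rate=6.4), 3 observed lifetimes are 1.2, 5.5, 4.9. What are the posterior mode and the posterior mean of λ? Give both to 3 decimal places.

Σ times = 11.6. Posterior: Gamma(shape = 1.4+3 = 4.4, rate = 6.4+11.6 = 18.0).
Mode = (α−1)/β = 3.4/18.0 = 0.189.
Mean = α/β = 4.4/18.0 = 0.244.
The posterior is right-skewed, so the mean exceeds the mode.

MAP: 0.189. Posterior mean: 0.244.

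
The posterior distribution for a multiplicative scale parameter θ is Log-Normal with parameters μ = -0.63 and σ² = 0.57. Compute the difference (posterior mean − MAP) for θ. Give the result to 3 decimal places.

Mode = exp(μ − σ²) = exp(-1.20) = 0.301.
Mean = exp(μ + σ²/2) = exp(-0.345) = 0.708.
Difference = 0.708 − 0.301 = 0.407.

0.407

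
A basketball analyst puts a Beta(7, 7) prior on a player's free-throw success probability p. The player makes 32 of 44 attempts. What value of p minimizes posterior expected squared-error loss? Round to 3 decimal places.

0.672

Posterior: Beta(7+32, 7+12) = Beta(39, 19).
Mode = (39−1)/(39+19−2) = 38/56 = 0.679.
Mean = 39/(39+19) = 39/58 = 0.672.
Squared-error loss ⇒ the optimal estimator is the posterior mean.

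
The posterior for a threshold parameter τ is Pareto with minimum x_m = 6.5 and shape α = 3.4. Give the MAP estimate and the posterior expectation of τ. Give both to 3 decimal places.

MAP estimate = 6.500, posterior expectation = 9.208

The Pareto density is strictly decreasing on [x_m, ∞), so the mode is x_m = 6.500.
Mean = α·x_m/(α−1) = 3.4·6.5/2.4 = 9.208.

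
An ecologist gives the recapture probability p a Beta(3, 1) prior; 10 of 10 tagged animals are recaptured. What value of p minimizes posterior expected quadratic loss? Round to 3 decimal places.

Posterior: Beta(3+10, 1+0) = Beta(13, 1).
Since β = 1 ≤ 1 and α > 1, the Beta density is monotone increasing on [0,1]; the mode is at 1.
Mean = 13/(13+1) = 0.929.
Quadratic loss ⇒ the optimal estimator is the posterior mean.

0.929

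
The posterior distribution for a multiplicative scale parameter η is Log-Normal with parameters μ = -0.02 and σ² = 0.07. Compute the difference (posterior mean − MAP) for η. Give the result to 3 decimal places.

Mode = exp(μ − σ²) = exp(-0.09) = 0.914.
Mean = exp(μ + σ²/2) = exp(0.015) = 1.015.
Difference = 1.015 − 0.914 = 0.101.

0.101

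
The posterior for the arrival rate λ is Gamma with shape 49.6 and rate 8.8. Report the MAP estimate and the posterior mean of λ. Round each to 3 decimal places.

λ_MAP = 5.523, E[λ|data] = 5.636

Mode = (α−1)/β = 48.6/8.8 = 5.523.
Mean = α/β = 49.6/8.8 = 5.636.
Mean > mode: the posterior has a right tail.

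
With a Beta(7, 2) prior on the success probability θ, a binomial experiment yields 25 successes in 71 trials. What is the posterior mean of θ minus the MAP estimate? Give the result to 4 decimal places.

0.0026

Posterior: Beta(7+25, 2+46) = Beta(32, 48).
Mode = (32−1)/(32+48−2) = 31/78 = 0.3974.
Mean = 32/(32+48) = 32/80 = 0.4000.
Difference = 0.4000 − 0.3974 = 0.0026.
The mean is pulled above the mode by the posterior's right skew.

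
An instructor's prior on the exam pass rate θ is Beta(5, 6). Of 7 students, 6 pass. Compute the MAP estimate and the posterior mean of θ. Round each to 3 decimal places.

Posterior: Beta(5+6, 6+1) = Beta(11, 7).
Mode = (11−1)/(11+7−2) = 10/16 = 0.625.
Mean = 11/(11+7) = 11/18 = 0.611.

MAP = 0.625; posterior mean = 0.611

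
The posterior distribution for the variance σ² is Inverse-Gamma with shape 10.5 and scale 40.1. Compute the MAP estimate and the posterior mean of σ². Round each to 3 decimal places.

Mode = β/(α+1) = 40.1/11.5 = 3.487.
Mean = β/(α−1) = 40.1/9.5 = 4.221.

MAP estimate = 3.487, posterior mean = 4.221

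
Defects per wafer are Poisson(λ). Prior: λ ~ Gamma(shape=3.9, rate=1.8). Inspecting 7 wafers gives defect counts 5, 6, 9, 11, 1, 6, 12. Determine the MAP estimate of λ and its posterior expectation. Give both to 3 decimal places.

MAP estimate = 6.011, posterior expectation = 6.125

Σ counts = 50. Posterior: Gamma(shape = 3.9+50 = 53.9, rate = 1.8+7 = 8.8).
Mode = (α−1)/β = 52.9/8.8 = 6.011.
Mean = α/β = 53.9/8.8 = 6.125.
Right-skewed posterior ⇒ mode < mean.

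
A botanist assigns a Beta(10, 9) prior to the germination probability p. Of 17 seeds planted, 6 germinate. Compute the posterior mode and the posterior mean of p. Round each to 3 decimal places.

posterior mode = 0.441, posterior mean = 0.444

Posterior: Beta(10+6, 9+11) = Beta(16, 20).
Mode = (16−1)/(16+20−2) = 15/34 = 0.441.
Mean = 16/(16+20) = 16/36 = 0.444.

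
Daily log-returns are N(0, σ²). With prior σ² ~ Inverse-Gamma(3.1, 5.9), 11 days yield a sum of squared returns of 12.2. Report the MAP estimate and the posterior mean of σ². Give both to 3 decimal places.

MAP = 1.250, posterior mean = 1.579

Posterior: Inverse-Gamma(shape = 3.1+11/2 = 8.6, scale = 5.9+12.2/2 = 12.0).
Mode = β/(α+1) = 12.0/9.6 = 1.250.
Mean = β/(α−1) = 12.0/7.6 = 1.579.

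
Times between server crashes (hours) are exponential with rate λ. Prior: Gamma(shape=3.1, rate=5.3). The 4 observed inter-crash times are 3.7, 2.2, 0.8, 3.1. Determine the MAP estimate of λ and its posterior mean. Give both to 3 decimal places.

Σ times = 9.8. Posterior: Gamma(shape = 3.1+4 = 7.1, rate = 5.3+9.8 = 15.1).
Mode = (α−1)/β = 6.1/15.1 = 0.404.
Mean = α/β = 7.1/15.1 = 0.470.
The mean is pulled above the mode by the posterior's right skew.

λ_MAP = 0.404, E[λ|data] = 0.470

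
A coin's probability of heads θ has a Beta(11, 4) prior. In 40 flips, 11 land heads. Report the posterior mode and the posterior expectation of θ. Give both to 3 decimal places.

MAP: 0.396. Posterior mean: 0.400.

Posterior: Beta(11+11, 4+29) = Beta(22, 33).
Mode = (22−1)/(22+33−2) = 21/53 = 0.396.
Mean = 22/(22+33) = 22/55 = 0.400.
The mean is pulled above the mode by the posterior's right skew.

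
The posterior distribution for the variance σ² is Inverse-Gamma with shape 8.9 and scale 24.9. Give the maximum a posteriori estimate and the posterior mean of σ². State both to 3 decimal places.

maximum a posteriori estimate = 2.515, posterior mean = 3.152

Mode = β/(α+1) = 24.9/9.9 = 2.515.
Mean = β/(α−1) = 24.9/7.9 = 3.152.
The mean is pulled above the mode by the posterior's right skew.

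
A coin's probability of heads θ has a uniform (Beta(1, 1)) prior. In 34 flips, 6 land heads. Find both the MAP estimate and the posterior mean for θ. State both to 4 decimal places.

Posterior: Beta(1+6, 1+28) = Beta(7, 29).
Mode = (7−1)/(7+29−2) = 6/34 = 0.1765.
With a flat prior the MAP equals the MLE, 6/34.
Mean = 7/(7+29) = 7/36 = 0.1944.
Mean > mode: the posterior has a right tail.

MAP = 0.1765; posterior mean = 0.1944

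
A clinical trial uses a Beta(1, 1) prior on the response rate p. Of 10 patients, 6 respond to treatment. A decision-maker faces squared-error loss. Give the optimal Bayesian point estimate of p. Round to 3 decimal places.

Posterior: Beta(1+6, 1+4) = Beta(7, 5).
Mode = (7−1)/(7+5−2) = 6/10 = 0.600.
With a flat prior the MAP equals the MLE, 6/10.
Mean = 7/(7+5) = 7/12 = 0.583.
Squared-error loss ⇒ the optimal estimator is the posterior mean.

0.583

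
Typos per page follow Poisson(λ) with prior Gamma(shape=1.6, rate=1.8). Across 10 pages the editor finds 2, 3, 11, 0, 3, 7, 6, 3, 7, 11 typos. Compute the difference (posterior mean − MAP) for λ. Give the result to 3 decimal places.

0.085

Σ counts = 53. Posterior: Gamma(shape = 1.6+53 = 54.6, rate = 1.8+10 = 11.8).
Mode = (α−1)/β = 53.6/11.8 = 4.542.
Mean = α/β = 54.6/11.8 = 4.627.
Difference = 4.627 − 4.542 = 0.085.
Right-skewed posterior ⇒ mode < mean.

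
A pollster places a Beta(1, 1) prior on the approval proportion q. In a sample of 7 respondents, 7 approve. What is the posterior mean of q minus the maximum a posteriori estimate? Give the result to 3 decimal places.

Posterior: Beta(1+7, 1+0) = Beta(8, 1).
Since β = 1 ≤ 1 and α > 1, the Beta density is monotone increasing on [0,1]; the mode is at 1.
Mean = 8/(8+1) = 0.889.
Difference = 0.889 − 1.000 = -0.111.
The posterior is left-skewed, so the mode exceeds the mean.

-0.111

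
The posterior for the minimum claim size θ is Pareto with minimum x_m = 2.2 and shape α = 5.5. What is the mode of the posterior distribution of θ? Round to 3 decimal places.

The Pareto density is strictly decreasing on [x_m, ∞), so the mode is x_m = 2.200.
Mean = α·x_m/(α−1) = 5.5·2.2/4.5 = 2.689.
This is the posterior mode — the MAP estimate.

2.200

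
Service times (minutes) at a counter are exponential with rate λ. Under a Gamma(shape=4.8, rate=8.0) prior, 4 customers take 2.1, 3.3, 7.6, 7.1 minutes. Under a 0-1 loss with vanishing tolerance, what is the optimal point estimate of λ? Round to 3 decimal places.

0.278

Σ times = 20.1. Posterior: Gamma(shape = 4.8+4 = 8.8, rate = 8.0+20.1 = 28.1).
Mode = (α−1)/β = 7.8/28.1 = 0.278.
Mean = α/β = 8.8/28.1 = 0.313.
This is the posterior mode — the MAP estimate.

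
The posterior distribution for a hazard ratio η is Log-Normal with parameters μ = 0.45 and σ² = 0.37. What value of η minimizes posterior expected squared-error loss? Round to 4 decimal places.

1.8870

Mode = exp(μ − σ²) = exp(0.08) = 1.0833.
Mean = exp(μ + σ²/2) = exp(0.635) = 1.8870.
Squared-error loss ⇒ the optimal estimator is the posterior mean.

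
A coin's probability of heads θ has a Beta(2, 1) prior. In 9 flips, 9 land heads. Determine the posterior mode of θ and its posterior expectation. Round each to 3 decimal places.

θ_MAP = 1.000, E[θ|data] = 0.917

Posterior: Beta(2+9, 1+0) = Beta(11, 1).
Since β = 1 ≤ 1 and α > 1, the Beta density is monotone increasing on [0,1]; the mode is at 1.
Mean = 11/(11+1) = 0.917.
Mode > mean: the posterior has a left tail.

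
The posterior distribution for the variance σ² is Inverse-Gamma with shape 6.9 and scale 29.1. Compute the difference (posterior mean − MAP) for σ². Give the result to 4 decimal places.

1.2487

Mode = β/(α+1) = 29.1/7.9 = 3.6835.
Mean = β/(α−1) = 29.1/5.9 = 4.9322.
Difference = 4.9322 − 3.6835 = 1.2487.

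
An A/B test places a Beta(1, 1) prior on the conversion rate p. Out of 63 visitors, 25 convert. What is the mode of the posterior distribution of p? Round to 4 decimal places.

0.3968

Posterior: Beta(1+25, 1+38) = Beta(26, 39).
Mode = (26−1)/(26+39−2) = 25/63 = 0.3968.
With a flat prior the MAP equals the MLE, 25/63.
Mean = 26/(26+39) = 26/65 = 0.4000.
This is the posterior mode — the MAP estimate.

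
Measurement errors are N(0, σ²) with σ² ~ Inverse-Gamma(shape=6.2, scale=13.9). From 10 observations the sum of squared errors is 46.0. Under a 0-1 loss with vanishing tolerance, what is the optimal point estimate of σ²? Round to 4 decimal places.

3.0246

Posterior: Inverse-Gamma(shape = 6.2+10/2 = 11.2, scale = 13.9+46.0/2 = 36.9).
Mode = β/(α+1) = 36.9/12.2 = 3.0246.
Mean = β/(α−1) = 36.9/10.2 = 3.6176.
This is the posterior mode — the MAP estimate.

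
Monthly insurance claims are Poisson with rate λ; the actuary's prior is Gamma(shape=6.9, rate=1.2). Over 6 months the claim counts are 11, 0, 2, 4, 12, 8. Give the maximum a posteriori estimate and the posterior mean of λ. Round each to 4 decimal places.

MAP: 5.9583. Posterior mean: 6.0972.

Σ counts = 37. Posterior: Gamma(shape = 6.9+37 = 43.9, rate = 1.2+6 = 7.2).
Mode = (α−1)/β = 42.9/7.2 = 5.9583.
Mean = α/β = 43.9/7.2 = 6.0972.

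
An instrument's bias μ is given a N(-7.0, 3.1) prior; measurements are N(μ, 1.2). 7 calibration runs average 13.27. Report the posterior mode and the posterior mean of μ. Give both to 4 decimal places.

Posterior for μ is Normal. Precision-weighted mean: (1/3.1·-7.0 + 7/1.2·13.27) / (1/3.1 + 7/1.2) = 12.2078.
A Normal posterior is symmetric, so mode = mean.

MAP: 12.2078. Posterior mean: 12.2078.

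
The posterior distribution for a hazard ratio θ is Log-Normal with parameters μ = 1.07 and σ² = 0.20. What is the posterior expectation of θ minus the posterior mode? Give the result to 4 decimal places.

0.8351

Mode = exp(μ − σ²) = exp(0.87) = 2.3869.
Mean = exp(μ + σ²/2) = exp(1.170) = 3.2220.
Difference = 3.2220 − 2.3869 = 0.8351.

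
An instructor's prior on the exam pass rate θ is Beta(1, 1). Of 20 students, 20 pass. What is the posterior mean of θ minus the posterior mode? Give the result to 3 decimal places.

Posterior: Beta(1+20, 1+0) = Beta(21, 1).
Since β = 1 ≤ 1 and α > 1, the Beta density is monotone increasing on [0,1]; the mode is at 1.
Mean = 21/(21+1) = 0.955.
Difference = 0.955 − 1.000 = -0.045.
Left-skewed posterior ⇒ mean < mode.

-0.045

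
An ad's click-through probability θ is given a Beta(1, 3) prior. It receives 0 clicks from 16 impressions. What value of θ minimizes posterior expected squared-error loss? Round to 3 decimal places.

0.050

Posterior: Beta(1+0, 3+16) = Beta(1, 19).
Since α = 1 ≤ 1 and β > 1, the Beta density is monotone decreasing on [0,1]; the mode is at 0.
Mean = 1/(1+19) = 0.050.
Squared-error loss ⇒ the optimal estimator is the posterior mean.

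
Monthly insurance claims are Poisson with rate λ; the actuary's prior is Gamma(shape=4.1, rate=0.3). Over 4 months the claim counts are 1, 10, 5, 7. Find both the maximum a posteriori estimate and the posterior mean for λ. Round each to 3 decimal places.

Σ counts = 23. Posterior: Gamma(shape = 4.1+23 = 27.1, rate = 0.3+4 = 4.3).
Mode = (α−1)/β = 26.1/4.3 = 6.070.
Mean = α/β = 27.1/4.3 = 6.302.

MAP = 6.070; posterior mean = 6.302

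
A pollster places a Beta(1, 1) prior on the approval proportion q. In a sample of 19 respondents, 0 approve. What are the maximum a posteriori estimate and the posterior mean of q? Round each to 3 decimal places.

Posterior: Beta(1+0, 1+19) = Beta(1, 20).
Since α = 1 ≤ 1 and β > 1, the Beta density is monotone decreasing on [0,1]; the mode is at 0.
Mean = 1/(1+20) = 0.048.

maximum a posteriori estimate = 0.000, posterior mean = 0.048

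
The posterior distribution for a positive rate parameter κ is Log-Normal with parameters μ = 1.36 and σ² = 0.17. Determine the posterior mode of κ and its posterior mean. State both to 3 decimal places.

Mode = exp(μ − σ²) = exp(1.19) = 3.287.
Mean = exp(μ + σ²/2) = exp(1.445) = 4.242.

MAP = 3.287, posterior mean = 4.242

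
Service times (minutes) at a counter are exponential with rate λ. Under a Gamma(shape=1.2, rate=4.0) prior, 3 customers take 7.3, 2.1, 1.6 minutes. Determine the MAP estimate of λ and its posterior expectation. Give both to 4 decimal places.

Σ times = 11.0. Posterior: Gamma(shape = 1.2+3 = 4.2, rate = 4.0+11.0 = 15.0).
Mode = (α−1)/β = 3.2/15.0 = 0.2133.
Mean = α/β = 4.2/15.0 = 0.2800.
The mean is pulled above the mode by the posterior's right skew.

MAP: 0.2133. Posterior mean: 0.2800.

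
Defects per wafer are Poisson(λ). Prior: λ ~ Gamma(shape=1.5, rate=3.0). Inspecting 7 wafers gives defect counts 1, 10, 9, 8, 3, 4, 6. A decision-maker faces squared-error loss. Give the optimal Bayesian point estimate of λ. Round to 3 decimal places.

Σ counts = 41. Posterior: Gamma(shape = 1.5+41 = 42.5, rate = 3.0+7 = 10.0).
Mode = (α−1)/β = 41.5/10.0 = 4.150.
Mean = α/β = 42.5/10.0 = 4.250.
Squared-error loss ⇒ the optimal estimator is the posterior mean.

4.250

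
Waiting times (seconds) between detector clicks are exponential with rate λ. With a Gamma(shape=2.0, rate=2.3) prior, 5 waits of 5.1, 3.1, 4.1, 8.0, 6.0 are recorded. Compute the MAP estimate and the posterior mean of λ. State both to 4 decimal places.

Σ times = 26.3. Posterior: Gamma(shape = 2.0+5 = 7.0, rate = 2.3+26.3 = 28.6).
Mode = (α−1)/β = 6.0/28.6 = 0.2098.
Mean = α/β = 7.0/28.6 = 0.2448.
The posterior is right-skewed, so the mean exceeds the mode.

MAP estimate = 0.2098, posterior mean = 0.2448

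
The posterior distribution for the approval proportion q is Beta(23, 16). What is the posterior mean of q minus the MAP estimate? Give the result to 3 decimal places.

Mode = (23−1)/(23+16−2) = 22/37 = 0.595.
Mean = 23/(23+16) = 23/39 = 0.590.
Difference = 0.590 − 0.595 = -0.005.
Mode > mean: the posterior has a left tail.

-0.005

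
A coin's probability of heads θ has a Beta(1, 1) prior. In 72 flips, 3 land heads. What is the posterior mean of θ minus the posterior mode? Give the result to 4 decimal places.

0.0124

Posterior: Beta(1+3, 1+69) = Beta(4, 70).
Mode = (4−1)/(4+70−2) = 3/72 = 0.0417.
With a flat prior the MAP equals the MLE, 3/72.
Mean = 4/(4+70) = 4/74 = 0.0541.
Difference = 0.0541 − 0.0417 = 0.0124.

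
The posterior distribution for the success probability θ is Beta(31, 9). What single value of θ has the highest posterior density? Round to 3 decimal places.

Mode = (31−1)/(31+9−2) = 30/38 = 0.789.
Mean = 31/(31+9) = 31/40 = 0.775.
This is the posterior mode — the MAP estimate.

0.789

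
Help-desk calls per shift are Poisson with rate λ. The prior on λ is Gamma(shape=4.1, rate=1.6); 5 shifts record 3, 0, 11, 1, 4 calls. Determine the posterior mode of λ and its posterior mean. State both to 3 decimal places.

Σ counts = 19. Posterior: Gamma(shape = 4.1+19 = 23.1, rate = 1.6+5 = 6.6).
Mode = (α−1)/β = 22.1/6.6 = 3.348.
Mean = α/β = 23.1/6.6 = 3.500.

posterior mode = 3.348, posterior mean = 3.500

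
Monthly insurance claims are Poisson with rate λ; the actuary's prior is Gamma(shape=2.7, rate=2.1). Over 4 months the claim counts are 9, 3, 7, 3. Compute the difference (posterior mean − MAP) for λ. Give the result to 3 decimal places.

Σ counts = 22. Posterior: Gamma(shape = 2.7+22 = 24.7, rate = 2.1+4 = 6.1).
Mode = (α−1)/β = 23.7/6.1 = 3.885.
Mean = α/β = 24.7/6.1 = 4.049.
Difference = 4.049 − 3.885 = 0.164.
The posterior is right-skewed, so the mean exceeds the mode.

0.164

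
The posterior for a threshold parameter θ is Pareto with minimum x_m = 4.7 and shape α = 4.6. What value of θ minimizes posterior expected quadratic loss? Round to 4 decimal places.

6.0056

The Pareto density is strictly decreasing on [x_m, ∞), so the mode is x_m = 4.7000.
Mean = α·x_m/(α−1) = 4.6·4.7/3.6 = 6.0056.
Quadratic loss ⇒ the optimal estimator is the posterior mean.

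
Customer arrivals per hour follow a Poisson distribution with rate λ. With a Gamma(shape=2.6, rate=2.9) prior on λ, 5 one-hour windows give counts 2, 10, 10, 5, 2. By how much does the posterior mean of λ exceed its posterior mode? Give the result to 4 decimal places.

Σ counts = 29. Posterior: Gamma(shape = 2.6+29 = 31.6, rate = 2.9+5 = 7.9).
Mode = (α−1)/β = 30.6/7.9 = 3.8734.
Mean = α/β = 31.6/7.9 = 4.0000.
Difference = 4.0000 − 3.8734 = 0.1266.

0.1266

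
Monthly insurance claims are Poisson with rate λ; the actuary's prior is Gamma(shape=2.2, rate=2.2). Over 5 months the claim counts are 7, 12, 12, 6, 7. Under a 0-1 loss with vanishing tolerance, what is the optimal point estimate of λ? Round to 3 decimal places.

6.278

Σ counts = 44. Posterior: Gamma(shape = 2.2+44 = 46.2, rate = 2.2+5 = 7.2).
Mode = (α−1)/β = 45.2/7.2 = 6.278.
Mean = α/β = 46.2/7.2 = 6.417.
This is the posterior mode — the MAP estimate.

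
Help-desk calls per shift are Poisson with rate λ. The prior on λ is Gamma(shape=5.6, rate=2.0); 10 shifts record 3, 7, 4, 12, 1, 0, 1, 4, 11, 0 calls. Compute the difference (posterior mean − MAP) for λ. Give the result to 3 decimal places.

0.083

Σ counts = 43. Posterior: Gamma(shape = 5.6+43 = 48.6, rate = 2.0+10 = 12.0).
Mode = (α−1)/β = 47.6/12.0 = 3.967.
Mean = α/β = 48.6/12.0 = 4.050.
Difference = 4.050 − 3.967 = 0.083.
The posterior is right-skewed, so the mean exceeds the mode.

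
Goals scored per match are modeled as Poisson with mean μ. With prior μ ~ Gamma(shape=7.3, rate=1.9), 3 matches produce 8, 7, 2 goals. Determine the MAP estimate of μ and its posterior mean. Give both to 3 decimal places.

MAP = 4.755, posterior mean = 4.959

Σ counts = 17. Posterior: Gamma(shape = 7.3+17 = 24.3, rate = 1.9+3 = 4.9).
Mode = (α−1)/β = 23.3/4.9 = 4.755.
Mean = α/β = 24.3/4.9 = 4.959.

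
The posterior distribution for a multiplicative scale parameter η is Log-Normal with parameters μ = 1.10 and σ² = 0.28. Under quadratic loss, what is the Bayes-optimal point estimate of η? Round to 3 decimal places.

Mode = exp(μ − σ²) = exp(0.82) = 2.270.
Mean = exp(μ + σ²/2) = exp(1.240) = 3.456.
Quadratic loss ⇒ the optimal estimator is the posterior mean.

3.456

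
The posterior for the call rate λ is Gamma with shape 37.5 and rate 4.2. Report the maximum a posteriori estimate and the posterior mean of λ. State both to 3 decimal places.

Mode = (α−1)/β = 36.5/4.2 = 8.690.
Mean = α/β = 37.5/4.2 = 8.929.
Right-skewed posterior ⇒ mode < mean.

λ_MAP = 8.690, E[λ|data] = 8.929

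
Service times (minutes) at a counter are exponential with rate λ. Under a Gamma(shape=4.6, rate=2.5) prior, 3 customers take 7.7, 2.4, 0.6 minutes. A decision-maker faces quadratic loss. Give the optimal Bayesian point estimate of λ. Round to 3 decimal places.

Σ times = 10.7. Posterior: Gamma(shape = 4.6+3 = 7.6, rate = 2.5+10.7 = 13.2).
Mode = (α−1)/β = 6.6/13.2 = 0.500.
Mean = α/β = 7.6/13.2 = 0.576.
Quadratic loss ⇒ the optimal estimator is the posterior mean.

0.576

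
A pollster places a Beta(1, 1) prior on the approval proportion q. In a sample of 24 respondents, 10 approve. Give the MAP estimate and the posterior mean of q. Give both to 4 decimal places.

Posterior: Beta(1+10, 1+14) = Beta(11, 15).
Mode = (11−1)/(11+15−2) = 10/24 = 0.4167.
With a flat prior the MAP equals the MLE, 10/24.
Mean = 11/(11+15) = 11/26 = 0.4231.
Right-skewed posterior ⇒ mode < mean.

MAP = 0.4167; posterior mean = 0.4231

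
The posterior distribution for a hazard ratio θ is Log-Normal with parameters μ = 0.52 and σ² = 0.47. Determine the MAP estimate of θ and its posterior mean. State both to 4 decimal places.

θ_MAP = 1.0513, E[θ|data] = 2.1276

Mode = exp(μ − σ²) = exp(0.05) = 1.0513.
Mean = exp(μ + σ²/2) = exp(0.755) = 2.1276.
The posterior is right-skewed, so the mean exceeds the mode.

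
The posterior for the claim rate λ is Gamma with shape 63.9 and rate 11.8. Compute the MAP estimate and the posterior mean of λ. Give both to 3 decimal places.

MAP = 5.331, posterior mean = 5.415

Mode = (α−1)/β = 62.9/11.8 = 5.331.
Mean = α/β = 63.9/11.8 = 5.415.
Mean > mode: the posterior has a right tail.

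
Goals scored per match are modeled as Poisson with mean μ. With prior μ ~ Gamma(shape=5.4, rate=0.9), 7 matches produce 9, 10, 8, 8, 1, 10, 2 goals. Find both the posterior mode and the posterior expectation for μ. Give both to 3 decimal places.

MAP = 6.633, posterior mean = 6.759

Σ counts = 48. Posterior: Gamma(shape = 5.4+48 = 53.4, rate = 0.9+7 = 7.9).
Mode = (α−1)/β = 52.4/7.9 = 6.633.
Mean = α/β = 53.4/7.9 = 6.759.
Right-skewed posterior ⇒ mode < mean.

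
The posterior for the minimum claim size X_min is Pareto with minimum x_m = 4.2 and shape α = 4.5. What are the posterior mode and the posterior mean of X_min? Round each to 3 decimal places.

X_min_MAP = 4.200, E[X_min|data] = 5.400

The Pareto density is strictly decreasing on [x_m, ∞), so the mode is x_m = 4.200.
Mean = α·x_m/(α−1) = 4.5·4.2/3.5 = 5.400.
Right-skewed posterior ⇒ mode < mean.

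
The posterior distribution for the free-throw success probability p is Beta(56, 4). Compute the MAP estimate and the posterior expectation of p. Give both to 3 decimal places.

MAP estimate = 0.948, posterior expectation = 0.933

Mode = (56−1)/(56+4−2) = 55/58 = 0.948.
Mean = 56/(56+4) = 56/60 = 0.933.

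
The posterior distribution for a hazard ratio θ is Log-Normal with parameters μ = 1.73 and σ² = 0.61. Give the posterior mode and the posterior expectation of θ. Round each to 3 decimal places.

θ_MAP = 3.065, E[θ|data] = 7.652

Mode = exp(μ − σ²) = exp(1.12) = 3.065.
Mean = exp(μ + σ²/2) = exp(2.035) = 7.652.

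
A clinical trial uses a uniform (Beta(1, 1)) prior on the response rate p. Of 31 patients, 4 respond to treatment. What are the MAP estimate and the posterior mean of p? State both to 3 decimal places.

MAP: 0.129. Posterior mean: 0.152.

Posterior: Beta(1+4, 1+27) = Beta(5, 28).
Mode = (5−1)/(5+28−2) = 4/31 = 0.129.
With a flat prior the MAP equals the MLE, 4/31.
Mean = 5/(5+28) = 5/33 = 0.152.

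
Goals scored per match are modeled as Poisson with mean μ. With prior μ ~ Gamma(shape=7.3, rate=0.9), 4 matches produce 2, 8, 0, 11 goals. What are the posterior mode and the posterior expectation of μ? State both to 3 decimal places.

posterior mode = 5.571, posterior expectation = 5.776

Σ counts = 21. Posterior: Gamma(shape = 7.3+21 = 28.3, rate = 0.9+4 = 4.9).
Mode = (α−1)/β = 27.3/4.9 = 5.571.
Mean = α/β = 28.3/4.9 = 5.776.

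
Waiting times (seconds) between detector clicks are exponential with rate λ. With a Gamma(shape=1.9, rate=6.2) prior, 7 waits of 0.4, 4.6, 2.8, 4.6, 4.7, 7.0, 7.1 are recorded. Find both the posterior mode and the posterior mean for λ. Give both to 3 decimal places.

Σ times = 31.2. Posterior: Gamma(shape = 1.9+7 = 8.9, rate = 6.2+31.2 = 37.4).
Mode = (α−1)/β = 7.9/37.4 = 0.211.
Mean = α/β = 8.9/37.4 = 0.238.

MAP = 0.211, posterior mean = 0.238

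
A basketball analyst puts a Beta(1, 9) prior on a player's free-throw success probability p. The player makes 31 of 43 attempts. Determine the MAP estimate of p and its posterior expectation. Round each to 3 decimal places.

Posterior: Beta(1+31, 9+12) = Beta(32, 21).
Mode = (32−1)/(32+21−2) = 31/51 = 0.608.
Mean = 32/(32+21) = 32/53 = 0.604.
The mean is pulled below the mode by the posterior's left skew.

MAP = 0.608, posterior mean = 0.604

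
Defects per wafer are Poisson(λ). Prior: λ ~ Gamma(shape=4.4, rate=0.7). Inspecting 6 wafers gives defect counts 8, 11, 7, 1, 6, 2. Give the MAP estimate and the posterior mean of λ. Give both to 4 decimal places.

MAP = 5.7313, posterior mean = 5.8806

Σ counts = 35. Posterior: Gamma(shape = 4.4+35 = 39.4, rate = 0.7+6 = 6.7).
Mode = (α−1)/β = 38.4/6.7 = 5.7313.
Mean = α/β = 39.4/6.7 = 5.8806.
The mean is pulled above the mode by the posterior's right skew.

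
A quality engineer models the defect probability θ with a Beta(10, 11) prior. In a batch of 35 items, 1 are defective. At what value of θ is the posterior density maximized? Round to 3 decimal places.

Posterior: Beta(10+1, 11+34) = Beta(11, 45).
Mode = (11−1)/(11+45−2) = 10/54 = 0.185.
Mean = 11/(11+45) = 11/56 = 0.196.
This is the posterior mode — the MAP estimate.

0.185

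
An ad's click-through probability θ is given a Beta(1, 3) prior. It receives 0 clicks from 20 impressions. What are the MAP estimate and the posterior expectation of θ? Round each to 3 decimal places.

Posterior: Beta(1+0, 3+20) = Beta(1, 23).
Since α = 1 ≤ 1 and β > 1, the Beta density is monotone decreasing on [0,1]; the mode is at 0.
Mean = 1/(1+23) = 0.042.

MAP = 0.000; posterior mean = 0.042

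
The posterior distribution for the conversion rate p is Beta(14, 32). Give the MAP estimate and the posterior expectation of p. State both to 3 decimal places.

Mode = (14−1)/(14+32−2) = 13/44 = 0.295.
Mean = 14/(14+32) = 14/46 = 0.304.

MAP: 0.295. Posterior mean: 0.304.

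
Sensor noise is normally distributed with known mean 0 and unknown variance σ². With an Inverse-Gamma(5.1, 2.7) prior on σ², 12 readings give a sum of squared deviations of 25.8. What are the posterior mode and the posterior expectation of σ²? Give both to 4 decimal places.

Posterior: Inverse-Gamma(shape = 5.1+12/2 = 11.1, scale = 2.7+25.8/2 = 15.6).
Mode = β/(α+1) = 15.6/12.1 = 1.2893.
Mean = β/(α−1) = 15.6/10.1 = 1.5446.
The mean is pulled above the mode by the posterior's right skew.

MAP = 1.2893; posterior mean = 1.5446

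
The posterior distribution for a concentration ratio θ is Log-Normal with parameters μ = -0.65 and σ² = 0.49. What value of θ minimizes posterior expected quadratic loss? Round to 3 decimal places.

Mode = exp(μ − σ²) = exp(-1.14) = 0.320.
Mean = exp(μ + σ²/2) = exp(-0.405) = 0.667.
Quadratic loss ⇒ the optimal estimator is the posterior mean.

0.667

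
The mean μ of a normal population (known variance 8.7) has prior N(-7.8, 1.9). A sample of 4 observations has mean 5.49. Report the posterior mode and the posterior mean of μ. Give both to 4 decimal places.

MAP = -1.6034; posterior mean = -1.6034

Posterior for μ is Normal. Precision-weighted mean: (1/1.9·-7.8 + 4/8.7·5.49) / (1/1.9 + 4/8.7) = -1.6034.
A Normal posterior is symmetric, so mode = mean.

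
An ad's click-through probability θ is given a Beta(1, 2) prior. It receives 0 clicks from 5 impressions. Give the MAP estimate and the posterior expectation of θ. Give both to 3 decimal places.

Posterior: Beta(1+0, 2+5) = Beta(1, 7).
Since α = 1 ≤ 1 and β > 1, the Beta density is monotone decreasing on [0,1]; the mode is at 0.
Mean = 1/(1+7) = 0.125.
Right-skewed posterior ⇒ mode < mean.

MAP = 0.000, posterior mean = 0.125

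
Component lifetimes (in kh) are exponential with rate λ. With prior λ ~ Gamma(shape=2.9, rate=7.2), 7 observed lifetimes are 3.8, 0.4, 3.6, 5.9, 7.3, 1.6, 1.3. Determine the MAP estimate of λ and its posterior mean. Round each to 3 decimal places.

Σ times = 23.9. Posterior: Gamma(shape = 2.9+7 = 9.9, rate = 7.2+23.9 = 31.1).
Mode = (α−1)/β = 8.9/31.1 = 0.286.
Mean = α/β = 9.9/31.1 = 0.318.

MAP = 0.286, posterior mean = 0.318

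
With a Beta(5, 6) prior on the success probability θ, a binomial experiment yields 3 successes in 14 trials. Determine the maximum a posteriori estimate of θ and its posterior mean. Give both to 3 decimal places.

MAP: 0.304. Posterior mean: 0.320.

Posterior: Beta(5+3, 6+11) = Beta(8, 17).
Mode = (8−1)/(8+17−2) = 7/23 = 0.304.
Mean = 8/(8+17) = 8/25 = 0.320.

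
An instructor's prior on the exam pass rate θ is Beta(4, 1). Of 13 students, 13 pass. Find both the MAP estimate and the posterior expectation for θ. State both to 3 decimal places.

θ_MAP = 1.000, E[θ|data] = 0.944

Posterior: Beta(4+13, 1+0) = Beta(17, 1).
Since β = 1 ≤ 1 and α > 1, the Beta density is monotone increasing on [0,1]; the mode is at 1.
Mean = 17/(17+1) = 0.944.
The posterior is left-skewed, so the mode exceeds the mean.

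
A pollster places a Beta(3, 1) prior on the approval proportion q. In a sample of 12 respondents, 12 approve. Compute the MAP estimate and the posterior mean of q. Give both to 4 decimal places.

Posterior: Beta(3+12, 1+0) = Beta(15, 1).
Since β = 1 ≤ 1 and α > 1, the Beta density is monotone increasing on [0,1]; the mode is at 1.
Mean = 15/(15+1) = 0.9375.

MAP estimate = 1.0000, posterior mean = 0.9375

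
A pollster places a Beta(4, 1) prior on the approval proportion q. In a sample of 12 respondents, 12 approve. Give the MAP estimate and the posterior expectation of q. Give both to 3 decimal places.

Posterior: Beta(4+12, 1+0) = Beta(16, 1).
Since β = 1 ≤ 1 and α > 1, the Beta density is monotone increasing on [0,1]; the mode is at 1.
Mean = 16/(16+1) = 0.941.

q_MAP = 1.000, E[q|data] = 0.941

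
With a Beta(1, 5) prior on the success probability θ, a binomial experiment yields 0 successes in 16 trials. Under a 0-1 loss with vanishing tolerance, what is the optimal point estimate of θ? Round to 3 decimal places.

Posterior: Beta(1+0, 5+16) = Beta(1, 21).
Since α = 1 ≤ 1 and β > 1, the Beta density is monotone decreasing on [0,1]; the mode is at 0.
Mean = 1/(1+21) = 0.045.
This is the posterior mode — the MAP estimate.

0.000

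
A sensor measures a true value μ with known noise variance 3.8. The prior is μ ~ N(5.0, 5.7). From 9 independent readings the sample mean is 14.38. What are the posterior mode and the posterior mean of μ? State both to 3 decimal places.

MAP = 13.733; posterior mean = 13.733

Posterior for μ is Normal. Precision-weighted mean: (1/5.7·5.0 + 9/3.8·14.38) / (1/5.7 + 9/3.8) = 13.733.
A Normal posterior is symmetric, so mode = mean.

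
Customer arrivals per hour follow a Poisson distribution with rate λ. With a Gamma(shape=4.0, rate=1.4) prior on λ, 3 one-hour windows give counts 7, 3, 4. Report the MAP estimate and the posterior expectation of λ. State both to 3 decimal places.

λ_MAP = 3.864, E[λ|data] = 4.091

Σ counts = 14. Posterior: Gamma(shape = 4.0+14 = 18.0, rate = 1.4+3 = 4.4).
Mode = (α−1)/β = 17.0/4.4 = 3.864.
Mean = α/β = 18.0/4.4 = 4.091.
Mean > mode: the posterior has a right tail.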